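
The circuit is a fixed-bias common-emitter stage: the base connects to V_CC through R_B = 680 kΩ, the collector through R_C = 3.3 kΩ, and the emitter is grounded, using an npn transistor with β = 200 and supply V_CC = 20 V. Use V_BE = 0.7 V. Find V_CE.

V_CE ≈ 1.3 V

Base loop: V_CC = I_B·R_B + V_BE, so I_B = (20 − 0.7)/680 kΩ = 0.0284 mA.
In the active region I_C = β·I_B = 200 × 0.0284 = 5.68 mA.
Collector loop: V_CE = V_CC − I_C·R_C = 20 − 5.68×3.3 = 1.27 V.
Since V_CE = 1.27 V > V_CE(sat) ≈ 0.2 V, the transistor is in the active region as assumed.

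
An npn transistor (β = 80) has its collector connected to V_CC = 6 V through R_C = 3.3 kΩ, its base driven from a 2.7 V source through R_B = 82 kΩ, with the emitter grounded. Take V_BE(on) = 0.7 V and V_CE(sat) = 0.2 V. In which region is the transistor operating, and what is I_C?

saturation; I_C ≈ 1.8 mA

Assume active: I_B = (2.7 − 0.7)/82 = 0.0244 mA, giving I_C = β·I_B = 1.95 mA.
But then V_CE = 6 − 1.95×3.3 = -0.439 V < V_CE(sat) = 0.2 V — impossible in the active region.
So the transistor is saturated. With V_CE = 0.2 V, I_C = (V_CC − 0.2)/R_C = 5.8/3.3 = 1.76 mA.
Check: β·I_B = 1.95 mA > I_C = 1.76 mA, confirming saturation.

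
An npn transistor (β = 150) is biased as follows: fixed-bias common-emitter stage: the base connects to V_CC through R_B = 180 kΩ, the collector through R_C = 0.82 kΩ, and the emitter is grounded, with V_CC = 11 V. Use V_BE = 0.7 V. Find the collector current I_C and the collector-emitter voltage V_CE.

I_C ≈ 8.6 mA, V_CE ≈ 4 V

Base loop: V_CC = I_B·R_B + V_BE, so I_B = (11 − 0.7)/180 kΩ = 0.0572 mA.
In the active region I_C = β·I_B = 150 × 0.0572 = 8.58 mA.
Collector loop: V_CE = V_CC − I_C·R_C = 11 − 8.58×0.82 = 3.96 V.
Since V_CE = 3.96 V > V_CE(sat) ≈ 0.2 V, the transistor is in the active region as assumed.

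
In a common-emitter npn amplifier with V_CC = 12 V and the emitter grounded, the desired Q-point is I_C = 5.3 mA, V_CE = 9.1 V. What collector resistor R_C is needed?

R_C ≈ 0.55 kΩ

Collector loop: V_CC = I_C·R_C + V_CE.
R_C = (V_CC − V_CE)/I_C = (12 − 9.1)/5.3 = 0.547 kΩ.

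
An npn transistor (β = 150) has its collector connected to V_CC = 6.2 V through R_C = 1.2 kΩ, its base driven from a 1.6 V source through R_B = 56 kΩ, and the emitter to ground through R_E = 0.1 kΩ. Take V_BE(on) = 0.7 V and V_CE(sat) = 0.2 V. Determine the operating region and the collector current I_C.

active; I_C ≈ 1.9 mA

Assume active. Base-emitter loop: I_B = (V_BB − V_BE)/(R_B + (β+1)R_E) = (1.6 − 0.7)/(56 + 151×0.1) = 0.0127 mA.
I_C = β·I_B = 150×0.0127 = 1.9 mA.
V_CE = V_CC − I_C·R_C − I_E·R_E = 6.2 − 1.9×1.2 − 1.91×0.1 = 3.73 V > V_CE(sat), so the active-region assumption holds.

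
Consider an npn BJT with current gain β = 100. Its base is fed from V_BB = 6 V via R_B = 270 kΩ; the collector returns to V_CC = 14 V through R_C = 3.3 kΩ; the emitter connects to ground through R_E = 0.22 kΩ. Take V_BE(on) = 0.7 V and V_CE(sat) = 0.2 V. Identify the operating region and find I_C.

Assume active. Base-emitter loop: I_B = (V_BB − V_BE)/(R_B + (β+1)R_E) = (6 − 0.7)/(270 + 101×0.22) = 0.0181 mA.
I_C = β·I_B = 100×0.0181 = 1.81 mA.
V_CE = V_CC − I_C·R_C − I_E·R_E = 14 − 1.81×3.3 − 1.83×0.22 = 7.61 V > V_CE(sat), so the active-region assumption holds.

active; I_C ≈ 1.8 mA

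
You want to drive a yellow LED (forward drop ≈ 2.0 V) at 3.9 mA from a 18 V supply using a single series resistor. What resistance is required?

R ≈ 4.1 kΩ

The resistor drops V_S − V_D = 18 − 2.0 = 16 V at 3.9 mA.
R = 16 V / 3.9 mA = 4.1 kΩ.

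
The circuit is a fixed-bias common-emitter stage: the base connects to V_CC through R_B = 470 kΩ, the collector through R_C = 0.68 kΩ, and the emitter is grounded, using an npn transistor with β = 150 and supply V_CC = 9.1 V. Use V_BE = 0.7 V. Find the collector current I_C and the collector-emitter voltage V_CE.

I_C ≈ 2.7 mA, V_CE ≈ 7.3 V

Base loop: V_CC = I_B·R_B + V_BE, so I_B = (9.1 − 0.7)/470 kΩ = 0.0179 mA.
In the active region I_C = β·I_B = 150 × 0.0179 = 2.68 mA.
Collector loop: V_CE = V_CC − I_C·R_C = 9.1 − 2.68×0.68 = 7.28 V.
Since V_CE = 7.28 V > V_CE(sat) ≈ 0.2 V, the transistor is in the active region as assumed.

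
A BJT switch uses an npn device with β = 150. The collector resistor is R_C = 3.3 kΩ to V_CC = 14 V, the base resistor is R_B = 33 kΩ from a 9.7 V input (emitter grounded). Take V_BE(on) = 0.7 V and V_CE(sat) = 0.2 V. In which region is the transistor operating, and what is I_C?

Assume active: I_B = (9.7 − 0.7)/33 = 0.273 mA, giving I_C = β·I_B = 40.9 mA.
But then V_CE = 14 − 40.9×3.3 = -121 V < V_CE(sat) = 0.2 V — impossible in the active region.
So the transistor is saturated. With V_CE = 0.2 V, I_C = (V_CC − 0.2)/R_C = 13.8/3.3 = 4.18 mA.
Check: β·I_B = 40.9 mA > I_C = 4.18 mA, confirming saturation.

saturation; I_C ≈ 4.2 mA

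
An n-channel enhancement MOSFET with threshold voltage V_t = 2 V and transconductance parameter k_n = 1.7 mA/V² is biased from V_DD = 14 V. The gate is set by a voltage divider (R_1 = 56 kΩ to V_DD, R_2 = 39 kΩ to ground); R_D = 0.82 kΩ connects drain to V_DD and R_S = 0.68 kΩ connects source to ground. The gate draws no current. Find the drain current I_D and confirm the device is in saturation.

I_D ≈ 2.8 mA

V_G = V_DD·R_2/(R_1+R_2) = 14×39/95 = 5.75 V.
Assume saturation: I_D = (k_n/2)(V_GS − V_t)² with V_GS = V_G − I_D·R_S = 5.75 − 0.68·I_D.
Substituting gives 0.393·I_D² − 5.33·I_D + 11.9 = 0, with roots I_D = 2.83 or 10.7 mA.
The root I_D = 10.7 mA gives V_GS = -1.55 V ≤ V_t, so take I_D = 2.83 mA.
Then V_GS = 3.82 V and V_DS = V_DD − I_D(R_D+R_S) = 14 − 2.83×1.5 = 9.76 V.
Saturation requires V_DS ≥ V_GS − V_t = 1.82 V; 9.76 ≥ 1.82 ✓.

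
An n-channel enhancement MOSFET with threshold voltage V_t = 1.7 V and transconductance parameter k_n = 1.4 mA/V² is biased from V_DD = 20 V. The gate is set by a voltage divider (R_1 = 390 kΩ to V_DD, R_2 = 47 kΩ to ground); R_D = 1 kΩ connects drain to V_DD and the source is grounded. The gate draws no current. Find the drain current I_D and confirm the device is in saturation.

V_G = V_DD·R_2/(R_1+R_2) = 20×47/437 = 2.15 V. With the source grounded, V_GS = V_G = 2.15 V.
Assume saturation: I_D = (k_n/2)(V_GS − V_t)² = (1.4/2)×(2.15 − 1.7)² = 0.7×0.451² = 0.142 mA.
V_DS = V_DD − I_D·R_D = 20 − 0.142×1 = 19.9 V.
Saturation requires V_DS ≥ V_GS − V_t = 0.451 V; 19.9 ≥ 0.451 ✓.

I_D ≈ 0.14 mA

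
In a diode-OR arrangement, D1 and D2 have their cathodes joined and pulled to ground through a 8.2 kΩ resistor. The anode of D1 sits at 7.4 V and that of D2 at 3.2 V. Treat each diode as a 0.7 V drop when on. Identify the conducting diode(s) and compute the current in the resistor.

Only D1 conducts; I_R ≈ 0.82 mA

Assume both conduct. Then node N would need to be at both 7.4−0.7 = 6.7 V and 3.2−0.7 = 2.5 V, which is impossible.
Assume only D1 conducts: V_N = 7.4 − 0.7 = 6.7 V, so I_R = 6.7/8.2 = 0.817 mA.
Check D2: its anode-to-cathode voltage is 3.2 − 6.7 = -3.5 V < 0.7 V, so it is off. The assumption is consistent.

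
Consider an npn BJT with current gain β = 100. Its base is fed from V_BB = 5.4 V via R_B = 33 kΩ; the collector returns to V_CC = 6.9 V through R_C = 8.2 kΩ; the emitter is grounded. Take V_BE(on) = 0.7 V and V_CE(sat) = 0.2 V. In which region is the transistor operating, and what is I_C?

saturation; I_C ≈ 0.82 mA

Assume active: I_B = (5.4 − 0.7)/33 = 0.142 mA, giving I_C = β·I_B = 14.2 mA.
But then V_CE = 6.9 − 14.2×8.2 = -110 V < V_CE(sat) = 0.2 V — impossible in the active region.
So the transistor is saturated. With V_CE = 0.2 V, I_C = (V_CC − 0.2)/R_C = 6.7/8.2 = 0.817 mA.
Check: β·I_B = 14.2 mA > I_C = 0.817 mA, confirming saturation.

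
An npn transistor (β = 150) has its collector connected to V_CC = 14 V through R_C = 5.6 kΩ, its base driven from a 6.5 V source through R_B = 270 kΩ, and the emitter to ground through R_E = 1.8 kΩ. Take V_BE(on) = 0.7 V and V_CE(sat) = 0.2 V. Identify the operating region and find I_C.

active; I_C ≈ 1.6 mA

Assume active. Base-emitter loop: I_B = (V_BB − V_BE)/(R_B + (β+1)R_E) = (6.5 − 0.7)/(270 + 151×1.8) = 0.0107 mA.
I_C = β·I_B = 150×0.0107 = 1.61 mA.
V_CE = V_CC − I_C·R_C − I_E·R_E = 14 − 1.61×5.6 − 1.62×1.8 = 2.1 V > V_CE(sat), so the active-region assumption holds.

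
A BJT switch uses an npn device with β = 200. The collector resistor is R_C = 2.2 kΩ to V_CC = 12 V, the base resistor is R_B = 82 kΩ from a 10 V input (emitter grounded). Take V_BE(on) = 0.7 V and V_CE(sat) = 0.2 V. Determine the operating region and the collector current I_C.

Assume active: I_B = (10 − 0.7)/82 = 0.113 mA, giving I_C = β·I_B = 22.7 mA.
But then V_CE = 12 − 22.7×2.2 = -37.9 V < V_CE(sat) = 0.2 V — impossible in the active region.
So the transistor is saturated. With V_CE = 0.2 V, I_C = (V_CC − 0.2)/R_C = 11.8/2.2 = 5.36 mA.
Check: β·I_B = 22.7 mA > I_C = 5.36 mA, confirming saturation.

saturation; I_C ≈ 5.4 mA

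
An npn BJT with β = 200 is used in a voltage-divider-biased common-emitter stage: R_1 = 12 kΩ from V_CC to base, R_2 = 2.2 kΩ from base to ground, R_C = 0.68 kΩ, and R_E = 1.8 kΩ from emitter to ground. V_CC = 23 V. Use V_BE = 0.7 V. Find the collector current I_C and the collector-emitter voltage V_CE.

Thevenize the base divider: V_Th = V_CC·R_2/(R_1+R_2) = 23×2.2/14.2 = 3.56 V, R_Th = R_1‖R_2 = 1.86 kΩ.
Base-emitter loop: V_Th = I_B·R_Th + V_BE + (β+1)I_B·R_E, so I_B = (3.56 − 0.7) / (1.86 + 201×1.8) = 0.00787 mA.
I_C = β·I_B = 200×0.00787 = 1.57 mA, and I_E = (β+1)I_B = 1.58 mA.
V_CE = V_CC − I_C·R_C − I_E·R_E = 23 − 1.57×0.68 − 1.58×1.8 = 19.1 V.
V_CE = 19.1 V > 0.2 V confirms active-region operation.

I_C ≈ 1.6 mA, V_CE ≈ 19 V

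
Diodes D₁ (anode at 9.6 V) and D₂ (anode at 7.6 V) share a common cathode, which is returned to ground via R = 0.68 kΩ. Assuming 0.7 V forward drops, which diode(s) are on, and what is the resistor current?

Only D₁ conducts; I_R ≈ 13 mA

Assume both conduct. Then node N would need to be at both 9.6−0.7 = 8.9 V and 7.6−0.7 = 6.9 V, which is impossible.
Assume only D₁ conducts: V_N = 9.6 − 0.7 = 8.9 V, so I_R = 8.9/0.68 = 13.1 mA.
Check D₂: its anode-to-cathode voltage is 7.6 − 8.9 = -1.3 V < 0.7 V, so it is off. The assumption is consistent.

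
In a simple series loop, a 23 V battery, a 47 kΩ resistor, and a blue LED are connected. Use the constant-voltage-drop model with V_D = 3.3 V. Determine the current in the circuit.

KVL around the loop: 23 = V_D + I·R = 3.3 + I × 47 kΩ.
So I = (23 − 3.3) / 47 kΩ = 19.7 / 47 = 0.419 mA.

I ≈ 0.42 mA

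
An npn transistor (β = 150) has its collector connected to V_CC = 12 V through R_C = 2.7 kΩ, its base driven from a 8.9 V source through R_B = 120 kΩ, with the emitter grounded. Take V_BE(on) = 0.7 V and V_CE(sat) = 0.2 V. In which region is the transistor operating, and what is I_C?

Assume active: I_B = (8.9 − 0.7)/120 = 0.0683 mA, giving I_C = β·I_B = 10.3 mA.
But then V_CE = 12 − 10.3×2.7 = -15.7 V < V_CE(sat) = 0.2 V — impossible in the active region.
So the transistor is saturated. With V_CE = 0.2 V, I_C = (V_CC − 0.2)/R_C = 11.8/2.7 = 4.37 mA.
Check: β·I_B = 10.3 mA > I_C = 4.37 mA, confirming saturation.

saturation; I_C ≈ 4.4 mA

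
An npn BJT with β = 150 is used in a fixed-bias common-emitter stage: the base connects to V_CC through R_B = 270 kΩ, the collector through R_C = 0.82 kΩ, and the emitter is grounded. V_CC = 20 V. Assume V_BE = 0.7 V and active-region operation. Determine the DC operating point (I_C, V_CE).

Base loop: V_CC = I_B·R_B + V_BE, so I_B = (20 − 0.7)/270 kΩ = 0.0715 mA.
In the active region I_C = β·I_B = 150 × 0.0715 = 10.7 mA.
Collector loop: V_CE = V_CC − I_C·R_C = 20 − 10.7×0.82 = 11.2 V.
Since V_CE = 11.2 V > V_CE(sat) ≈ 0.2 V, the transistor is in the active region as assumed.

I_C ≈ 11 mA, V_CE ≈ 11 V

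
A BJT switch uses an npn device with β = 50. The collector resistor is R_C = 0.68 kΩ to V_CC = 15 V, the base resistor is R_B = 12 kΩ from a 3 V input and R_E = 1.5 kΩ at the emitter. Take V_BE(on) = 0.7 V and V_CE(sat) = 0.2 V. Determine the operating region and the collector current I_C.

active; I_C ≈ 1.3 mA

Assume active. Base-emitter loop: I_B = (V_BB − V_BE)/(R_B + (β+1)R_E) = (3 − 0.7)/(12 + 51×1.5) = 0.026 mA.
I_C = β·I_B = 50×0.026 = 1.3 mA.
V_CE = V_CC − I_C·R_C − I_E·R_E = 15 − 1.3×0.68 − 1.33×1.5 = 12.1 V > V_CE(sat), so the active-region assumption holds.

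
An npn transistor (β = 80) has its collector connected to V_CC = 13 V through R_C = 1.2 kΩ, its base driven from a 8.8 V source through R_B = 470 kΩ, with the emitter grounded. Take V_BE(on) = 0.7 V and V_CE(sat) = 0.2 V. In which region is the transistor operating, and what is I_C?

Assume active. Base-emitter loop: I_B = (V_BB − V_BE)/R_B = (8.8 − 0.7)/470 = 0.0172 mA.
I_C = β·I_B = 80×0.0172 = 1.38 mA.
V_CE = V_CC − I_C·R_C = 13 − 1.38×1.2 = 11.3 V > V_CE(sat), so the active-region assumption holds.

active; I_C ≈ 1.4 mA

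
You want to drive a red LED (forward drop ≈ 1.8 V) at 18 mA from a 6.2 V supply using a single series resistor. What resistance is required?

The resistor drops V_S − V_D = 6.2 − 1.8 = 4.4 V at 18 mA.
R = 4.4 V / 18 mA = 0.244 kΩ.

R ≈ 0.24 kΩ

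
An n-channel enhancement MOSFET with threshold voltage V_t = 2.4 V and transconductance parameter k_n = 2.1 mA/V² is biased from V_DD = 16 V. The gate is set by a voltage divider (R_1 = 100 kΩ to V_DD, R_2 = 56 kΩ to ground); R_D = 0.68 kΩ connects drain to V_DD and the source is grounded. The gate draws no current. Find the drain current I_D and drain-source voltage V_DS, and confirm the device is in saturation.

I_D ≈ 12 mA, V_DS ≈ 8 V

V_G = V_DD·R_2/(R_1+R_2) = 16×56/156 = 5.74 V. With the source grounded, V_GS = V_G = 5.74 V.
Assume saturation: I_D = (k_n/2)(V_GS − V_t)² = (2.1/2)×(5.74 − 2.4)² = 1.05×3.34² = 11.7 mA.
V_DS = V_DD − I_D·R_D = 16 − 11.7×0.68 = 8.02 V.
Saturation requires V_DS ≥ V_GS − V_t = 3.34 V; 8.02 ≥ 3.34 ✓.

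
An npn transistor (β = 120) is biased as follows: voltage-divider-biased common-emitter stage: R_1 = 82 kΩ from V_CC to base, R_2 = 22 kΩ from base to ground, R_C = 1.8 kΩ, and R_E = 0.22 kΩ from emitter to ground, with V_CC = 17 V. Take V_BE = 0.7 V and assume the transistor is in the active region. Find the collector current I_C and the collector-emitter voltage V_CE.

Thevenize the base divider: V_Th = V_CC·R_2/(R_1+R_2) = 17×22/104 = 3.6 V, R_Th = R_1‖R_2 = 17.3 kΩ.
Base-emitter loop: V_Th = I_B·R_Th + V_BE + (β+1)I_B·R_E, so I_B = (3.6 − 0.7) / (17.3 + 121×0.22) = 0.0659 mA.
I_C = β·I_B = 120×0.0659 = 7.9 mA, and I_E = (β+1)I_B = 7.97 mA.
V_CE = V_CC − I_C·R_C − I_E·R_E = 17 − 7.9×1.8 − 7.97×0.22 = 1.02 V.
V_CE = 1.02 V > 0.2 V confirms active-region operation.

I_C ≈ 7.9 mA, V_CE ≈ 1 V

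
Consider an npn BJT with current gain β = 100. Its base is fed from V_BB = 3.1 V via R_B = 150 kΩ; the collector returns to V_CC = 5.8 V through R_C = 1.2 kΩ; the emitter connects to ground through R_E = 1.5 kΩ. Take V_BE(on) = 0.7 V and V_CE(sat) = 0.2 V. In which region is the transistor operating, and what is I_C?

Assume active. Base-emitter loop: I_B = (V_BB − V_BE)/(R_B + (β+1)R_E) = (3.1 − 0.7)/(150 + 101×1.5) = 0.00796 mA.
I_C = β·I_B = 100×0.00796 = 0.796 mA.
V_CE = V_CC − I_C·R_C − I_E·R_E = 5.8 − 0.796×1.2 − 0.804×1.5 = 3.64 V > V_CE(sat), so the active-region assumption holds.

active; I_C ≈ 0.8 mA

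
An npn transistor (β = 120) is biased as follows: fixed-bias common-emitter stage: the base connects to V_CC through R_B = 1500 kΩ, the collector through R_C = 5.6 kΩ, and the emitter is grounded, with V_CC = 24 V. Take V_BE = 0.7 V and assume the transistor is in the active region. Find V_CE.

V_CE ≈ 14 V

Base loop: V_CC = I_B·R_B + V_BE, so I_B = (24 − 0.7)/1500 kΩ = 0.0155 mA.
In the active region I_C = β·I_B = 120 × 0.0155 = 1.86 mA.
Collector loop: V_CE = V_CC − I_C·R_C = 24 − 1.86×5.6 = 13.6 V.
Since V_CE = 13.6 V > V_CE(sat) ≈ 0.2 V, the transistor is in the active region as assumed.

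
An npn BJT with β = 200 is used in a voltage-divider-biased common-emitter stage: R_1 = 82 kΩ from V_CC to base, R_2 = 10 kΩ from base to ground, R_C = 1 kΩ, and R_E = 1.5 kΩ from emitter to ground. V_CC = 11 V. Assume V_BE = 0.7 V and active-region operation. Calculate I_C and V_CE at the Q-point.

I_C ≈ 0.32 mA, V_CE ≈ 10 V

Thevenize the base divider: V_Th = V_CC·R_2/(R_1+R_2) = 11×10/92 = 1.2 V, R_Th = R_1‖R_2 = 8.91 kΩ.
Base-emitter loop: V_Th = I_B·R_Th + V_BE + (β+1)I_B·R_E, so I_B = (1.2 − 0.7) / (8.91 + 201×1.5) = 0.0016 mA.
I_C = β·I_B = 200×0.0016 = 0.319 mA, and I_E = (β+1)I_B = 0.321 mA.
V_CE = V_CC − I_C·R_C − I_E·R_E = 11 − 0.319×1 − 0.321×1.5 = 10.2 V.
V_CE = 10.2 V > 0.2 V confirms active-region operation.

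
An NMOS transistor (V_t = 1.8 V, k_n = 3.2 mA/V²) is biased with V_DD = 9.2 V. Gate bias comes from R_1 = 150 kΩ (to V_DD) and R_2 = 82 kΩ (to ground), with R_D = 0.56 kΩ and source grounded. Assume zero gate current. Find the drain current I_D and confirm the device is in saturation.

I_D ≈ 3.4 mA

V_G = V_DD·R_2/(R_1+R_2) = 9.2×82/232 = 3.25 V. With the source grounded, V_GS = V_G = 3.25 V.
Assume saturation: I_D = (k_n/2)(V_GS − V_t)² = (3.2/2)×(3.25 − 1.8)² = 1.6×1.45² = 3.37 mA.
V_DS = V_DD − I_D·R_D = 9.2 − 3.37×0.56 = 7.31 V.
Saturation requires V_DS ≥ V_GS − V_t = 1.45 V; 7.31 ≥ 1.45 ✓.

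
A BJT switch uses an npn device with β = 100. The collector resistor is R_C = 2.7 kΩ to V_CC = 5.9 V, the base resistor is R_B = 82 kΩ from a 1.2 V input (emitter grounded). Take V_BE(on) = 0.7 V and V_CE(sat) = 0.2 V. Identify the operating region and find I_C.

active; I_C ≈ 0.61 mA

Assume active. Base-emitter loop: I_B = (V_BB − V_BE)/R_B = (1.2 − 0.7)/82 = 0.0061 mA.
I_C = β·I_B = 100×0.0061 = 0.61 mA.
V_CE = V_CC − I_C·R_C = 5.9 − 0.61×2.7 = 4.25 V > V_CE(sat), so the active-region assumption holds.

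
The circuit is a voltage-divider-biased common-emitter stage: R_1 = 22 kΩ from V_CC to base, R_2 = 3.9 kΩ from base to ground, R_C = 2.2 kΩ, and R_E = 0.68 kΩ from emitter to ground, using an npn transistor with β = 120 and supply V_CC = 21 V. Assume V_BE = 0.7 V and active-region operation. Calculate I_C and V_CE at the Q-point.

Thevenize the base divider: V_Th = V_CC·R_2/(R_1+R_2) = 21×3.9/25.9 = 3.16 V, R_Th = R_1‖R_2 = 3.31 kΩ.
Base-emitter loop: V_Th = I_B·R_Th + V_BE + (β+1)I_B·R_E, so I_B = (3.16 − 0.7) / (3.31 + 121×0.68) = 0.0288 mA.
I_C = β·I_B = 120×0.0288 = 3.45 mA, and I_E = (β+1)I_B = 3.48 mA.
V_CE = V_CC − I_C·R_C − I_E·R_E = 21 − 3.45×2.2 − 3.48×0.68 = 11 V.
V_CE = 11 V > 0.2 V confirms active-region operation.

I_C ≈ 3.5 mA, V_CE ≈ 11 V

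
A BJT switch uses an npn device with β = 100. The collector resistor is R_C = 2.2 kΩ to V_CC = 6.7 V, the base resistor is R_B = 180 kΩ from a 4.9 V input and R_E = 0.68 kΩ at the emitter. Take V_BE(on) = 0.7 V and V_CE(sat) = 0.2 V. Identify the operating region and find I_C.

Assume active. Base-emitter loop: I_B = (V_BB − V_BE)/(R_B + (β+1)R_E) = (4.9 − 0.7)/(180 + 101×0.68) = 0.0169 mA.
I_C = β·I_B = 100×0.0169 = 1.69 mA.
V_CE = V_CC − I_C·R_C − I_E·R_E = 6.7 − 1.69×2.2 − 1.71×0.68 = 1.82 V > V_CE(sat), so the active-region assumption holds.

active; I_C ≈ 1.7 mA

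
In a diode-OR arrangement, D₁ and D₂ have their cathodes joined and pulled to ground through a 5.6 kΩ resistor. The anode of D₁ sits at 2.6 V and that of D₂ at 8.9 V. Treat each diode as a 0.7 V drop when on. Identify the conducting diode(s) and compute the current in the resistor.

Assume both conduct. Then node N would need to be at both 2.6−0.7 = 1.9 V and 8.9−0.7 = 8.2 V, which is impossible.
Assume only D₂ conducts: V_N = 8.9 − 0.7 = 8.2 V, so I_R = 8.2/5.6 = 1.46 mA.
Check D₁: its anode-to-cathode voltage is 2.6 − 8.2 = -5.6 V < 0.7 V, so it is off. The assumption is consistent.

Only D₂ conducts; I_R ≈ 1.5 mA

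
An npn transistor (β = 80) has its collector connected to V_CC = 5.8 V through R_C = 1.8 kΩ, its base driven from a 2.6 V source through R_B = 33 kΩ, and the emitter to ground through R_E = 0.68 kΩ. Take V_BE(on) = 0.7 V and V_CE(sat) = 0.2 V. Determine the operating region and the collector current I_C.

active; I_C ≈ 1.7 mA

Assume active. Base-emitter loop: I_B = (V_BB − V_BE)/(R_B + (β+1)R_E) = (2.6 − 0.7)/(33 + 81×0.68) = 0.0216 mA.
I_C = β·I_B = 80×0.0216 = 1.73 mA.
V_CE = V_CC − I_C·R_C − I_E·R_E = 5.8 − 1.73×1.8 − 1.75×0.68 = 1.51 V > V_CE(sat), so the active-region assumption holds.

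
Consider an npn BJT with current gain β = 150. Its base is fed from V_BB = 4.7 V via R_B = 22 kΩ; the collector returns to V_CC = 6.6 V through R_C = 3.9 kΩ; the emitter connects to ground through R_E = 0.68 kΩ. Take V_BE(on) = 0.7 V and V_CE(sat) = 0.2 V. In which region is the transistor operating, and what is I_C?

Assume active: I_B = (4.7 − 0.7)/(22 + 151×0.68) = 0.0321 mA, I_C = β·I_B = 4.81 mA.
Then V_CE = 6.6 − 4.81×3.9 − 4.84×0.68 = -15.5 V < 0.2 V — the active assumption fails.
Re-solve with V_CE = 0.2 V. KCL at the emitter: V_E/R_E = (V_BB−0.7−V_E)/R_B + (V_CC−0.2−V_E)/R_C, giving V_E = 1.03 V.
I_C = (V_CC − 0.2 − V_E)/R_C = (6.4 − 1.03)/3.9 = 1.38 mA.
Check: I_B = (4 − 1.03)/22 = 0.135 mA, and β·I_B = 20.3 mA > I_C, confirming saturation.

saturation; I_C ≈ 1.4 mA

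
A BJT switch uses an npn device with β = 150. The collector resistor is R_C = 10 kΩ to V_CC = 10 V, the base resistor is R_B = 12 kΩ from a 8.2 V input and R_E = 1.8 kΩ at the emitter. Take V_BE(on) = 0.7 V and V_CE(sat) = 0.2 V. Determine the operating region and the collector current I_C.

Assume active: I_B = (8.2 − 0.7)/(12 + 151×1.8) = 0.0264 mA, I_C = β·I_B = 3.96 mA.
Then V_CE = 10 − 3.96×10 − 3.99×1.8 = -36.8 V < 0.2 V — the active assumption fails.
Re-solve with V_CE = 0.2 V. KCL at the emitter: V_E/R_E = (V_BB−0.7−V_E)/R_B + (V_CC−0.2−V_E)/R_C, giving V_E = 2.17 V.
I_C = (V_CC − 0.2 − V_E)/R_C = (9.8 − 2.17)/10 = 0.763 mA.
Check: I_B = (7.5 − 2.17)/12 = 0.444 mA, and β·I_B = 66.6 mA > I_C, confirming saturation.

saturation; I_C ≈ 0.76 mA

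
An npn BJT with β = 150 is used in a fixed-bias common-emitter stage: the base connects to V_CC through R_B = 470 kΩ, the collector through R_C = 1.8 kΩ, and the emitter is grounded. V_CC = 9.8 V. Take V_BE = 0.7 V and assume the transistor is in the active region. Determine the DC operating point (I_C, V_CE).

Base loop: V_CC = I_B·R_B + V_BE, so I_B = (9.8 − 0.7)/470 kΩ = 0.0194 mA.
In the active region I_C = β·I_B = 150 × 0.0194 = 2.9 mA.
Collector loop: V_CE = V_CC − I_C·R_C = 9.8 − 2.9×1.8 = 4.57 V.
Since V_CE = 4.57 V > V_CE(sat) ≈ 0.2 V, the transistor is in the active region as assumed.

I_C ≈ 2.9 mA, V_CE ≈ 4.6 V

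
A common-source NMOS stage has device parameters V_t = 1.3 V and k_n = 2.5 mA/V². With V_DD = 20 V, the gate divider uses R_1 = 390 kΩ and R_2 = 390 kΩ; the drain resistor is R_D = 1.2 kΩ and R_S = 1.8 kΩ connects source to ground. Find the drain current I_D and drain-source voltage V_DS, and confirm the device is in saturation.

I_D ≈ 3.9 mA, V_DS ≈ 8.4 V

V_G = V_DD·R_2/(R_1+R_2) = 20×390/780 = 10 V.
Assume saturation: I_D = (k_n/2)(V_GS − V_t)² with V_GS = V_G − I_D·R_S = 10 − 1.8·I_D.
Substituting gives 4.05·I_D² − 40.1·I_D + 94.6 = 0, with roots I_D = 3.86 or 6.06 mA.
The root I_D = 6.06 mA gives V_GS = -0.901 V ≤ V_t, so take I_D = 3.86 mA.
Then V_GS = 3.06 V and V_DS = V_DD − I_D(R_D+R_S) = 20 − 3.86×3 = 8.43 V.
Saturation requires V_DS ≥ V_GS − V_t = 1.76 V; 8.43 ≥ 1.76 ✓.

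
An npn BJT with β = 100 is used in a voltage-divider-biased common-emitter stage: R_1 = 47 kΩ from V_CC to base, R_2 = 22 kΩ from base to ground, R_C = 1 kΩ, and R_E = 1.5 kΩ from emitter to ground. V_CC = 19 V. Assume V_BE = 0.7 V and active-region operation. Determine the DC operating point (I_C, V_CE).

I_C ≈ 3.2 mA, V_CE ≈ 11 V

Thevenize the base divider: V_Th = V_CC·R_2/(R_1+R_2) = 19×22/69 = 6.06 V, R_Th = R_1‖R_2 = 15 kΩ.
Base-emitter loop: V_Th = I_B·R_Th + V_BE + (β+1)I_B·R_E, so I_B = (6.06 − 0.7) / (15 + 101×1.5) = 0.0322 mA.
I_C = β·I_B = 100×0.0322 = 3.22 mA, and I_E = (β+1)I_B = 3.25 mA.
V_CE = V_CC − I_C·R_C − I_E·R_E = 19 − 3.22×1 − 3.25×1.5 = 10.9 V.
V_CE = 10.9 V > 0.2 V confirms active-region operation.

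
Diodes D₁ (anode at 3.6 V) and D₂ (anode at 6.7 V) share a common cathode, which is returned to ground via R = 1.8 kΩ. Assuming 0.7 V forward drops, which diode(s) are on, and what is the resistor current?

Only D₂ conducts; I_R ≈ 3.3 mA

Assume both conduct. Then node N would need to be at both 3.6−0.7 = 2.9 V and 6.7−0.7 = 6 V, which is impossible.
Assume only D₂ conducts: V_N = 6.7 − 0.7 = 6 V, so I_R = 6/1.8 = 3.33 mA.
Check D₁: its anode-to-cathode voltage is 3.6 − 6 = -2.4 V < 0.7 V, so it is off. The assumption is consistent.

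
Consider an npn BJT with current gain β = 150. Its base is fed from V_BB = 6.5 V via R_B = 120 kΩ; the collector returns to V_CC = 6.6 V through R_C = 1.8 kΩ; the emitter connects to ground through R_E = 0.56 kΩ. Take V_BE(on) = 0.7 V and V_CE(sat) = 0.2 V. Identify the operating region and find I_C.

saturation; I_C ≈ 2.7 mA

Assume active: I_B = (6.5 − 0.7)/(120 + 151×0.56) = 0.0284 mA, I_C = β·I_B = 4.25 mA.
Then V_CE = 6.6 − 4.25×1.8 − 4.28×0.56 = -3.45 V < 0.2 V — the active assumption fails.
Re-solve with V_CE = 0.2 V. KCL at the emitter: V_E/R_E = (V_BB−0.7−V_E)/R_B + (V_CC−0.2−V_E)/R_C, giving V_E = 1.53 V.
I_C = (V_CC − 0.2 − V_E)/R_C = (6.4 − 1.53)/1.8 = 2.7 mA.
Check: I_B = (5.8 − 1.53)/120 = 0.0356 mA, and β·I_B = 5.33 mA > I_C, confirming saturation.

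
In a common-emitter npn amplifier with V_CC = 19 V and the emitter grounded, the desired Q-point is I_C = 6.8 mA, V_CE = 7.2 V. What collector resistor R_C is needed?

R_C ≈ 1.7 kΩ

Collector loop: V_CC = I_C·R_C + V_CE.
R_C = (V_CC − V_CE)/I_C = (19 − 7.2)/6.8 = 1.74 kΩ.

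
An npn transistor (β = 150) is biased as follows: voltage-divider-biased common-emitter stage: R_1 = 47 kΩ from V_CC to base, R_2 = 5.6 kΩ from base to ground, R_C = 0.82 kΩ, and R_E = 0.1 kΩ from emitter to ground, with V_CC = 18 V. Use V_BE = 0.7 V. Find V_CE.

Thevenize the base divider: V_Th = V_CC·R_2/(R_1+R_2) = 18×5.6/52.6 = 1.92 V, R_Th = R_1‖R_2 = 5 kΩ.
Base-emitter loop: V_Th = I_B·R_Th + V_BE + (β+1)I_B·R_E, so I_B = (1.92 − 0.7) / (5 + 151×0.1) = 0.0605 mA.
I_C = β·I_B = 150×0.0605 = 9.08 mA, and I_E = (β+1)I_B = 9.14 mA.
V_CE = V_CC − I_C·R_C − I_E·R_E = 18 − 9.08×0.82 − 9.14×0.1 = 9.64 V.
V_CE = 9.64 V > 0.2 V confirms active-region operation.

V_CE ≈ 9.6 V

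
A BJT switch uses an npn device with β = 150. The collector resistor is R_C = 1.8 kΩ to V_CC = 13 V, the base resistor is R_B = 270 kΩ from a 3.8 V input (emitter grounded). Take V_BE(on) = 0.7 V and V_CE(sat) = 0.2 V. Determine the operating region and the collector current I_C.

Assume active. Base-emitter loop: I_B = (V_BB − V_BE)/R_B = (3.8 − 0.7)/270 = 0.0115 mA.
I_C = β·I_B = 150×0.0115 = 1.72 mA.
V_CE = V_CC − I_C·R_C = 13 − 1.72×1.8 = 9.9 V > V_CE(sat), so the active-region assumption holds.

active; I_C ≈ 1.7 mA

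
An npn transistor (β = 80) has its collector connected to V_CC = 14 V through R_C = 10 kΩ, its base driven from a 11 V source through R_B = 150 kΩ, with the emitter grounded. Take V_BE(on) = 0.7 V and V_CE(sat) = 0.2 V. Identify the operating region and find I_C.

saturation; I_C ≈ 1.4 mA

Assume active: I_B = (11 − 0.7)/150 = 0.0687 mA, giving I_C = β·I_B = 5.49 mA.
But then V_CE = 14 − 5.49×10 = -40.9 V < V_CE(sat) = 0.2 V — impossible in the active region.
So the transistor is saturated. With V_CE = 0.2 V, I_C = (V_CC − 0.2)/R_C = 13.8/10 = 1.38 mA.
Check: β·I_B = 5.49 mA > I_C = 1.38 mA, confirming saturation.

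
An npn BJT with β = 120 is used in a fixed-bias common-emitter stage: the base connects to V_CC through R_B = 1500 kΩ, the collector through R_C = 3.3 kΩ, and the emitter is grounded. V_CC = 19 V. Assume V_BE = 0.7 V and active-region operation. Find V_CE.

Base loop: V_CC = I_B·R_B + V_BE, so I_B = (19 − 0.7)/1500 kΩ = 0.0122 mA.
In the active region I_C = β·I_B = 120 × 0.0122 = 1.46 mA.
Collector loop: V_CE = V_CC − I_C·R_C = 19 − 1.46×3.3 = 14.2 V.
Since V_CE = 14.2 V > V_CE(sat) ≈ 0.2 V, the transistor is in the active region as assumed.

V_CE ≈ 14 V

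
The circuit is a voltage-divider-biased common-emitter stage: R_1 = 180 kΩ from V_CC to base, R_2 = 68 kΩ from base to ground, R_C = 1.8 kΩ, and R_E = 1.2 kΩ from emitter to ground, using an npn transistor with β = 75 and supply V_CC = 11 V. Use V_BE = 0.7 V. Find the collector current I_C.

Thevenize the base divider: V_Th = V_CC·R_2/(R_1+R_2) = 11×68/248 = 3.02 V, R_Th = R_1‖R_2 = 49.4 kΩ.
Base-emitter loop: V_Th = I_B·R_Th + V_BE + (β+1)I_B·R_E, so I_B = (3.02 − 0.7) / (49.4 + 76×1.2) = 0.0165 mA.
I_C = β·I_B = 75×0.0165 = 1.24 mA, and I_E = (β+1)I_B = 1.25 mA.
V_CE = V_CC − I_C·R_C − I_E·R_E = 11 − 1.24×1.8 − 1.25×1.2 = 7.27 V.
V_CE = 7.27 V > 0.2 V confirms active-region operation.

I_C ≈ 1.2 mA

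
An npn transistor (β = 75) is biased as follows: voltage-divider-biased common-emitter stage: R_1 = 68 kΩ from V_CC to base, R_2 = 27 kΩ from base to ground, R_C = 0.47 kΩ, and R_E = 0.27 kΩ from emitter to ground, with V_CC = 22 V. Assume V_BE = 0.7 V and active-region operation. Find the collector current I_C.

Thevenize the base divider: V_Th = V_CC·R_2/(R_1+R_2) = 22×27/95 = 6.25 V, R_Th = R_1‖R_2 = 19.3 kΩ.
Base-emitter loop: V_Th = I_B·R_Th + V_BE + (β+1)I_B·R_E, so I_B = (6.25 − 0.7) / (19.3 + 76×0.27) = 0.139 mA.
I_C = β·I_B = 75×0.139 = 10.5 mA, and I_E = (β+1)I_B = 10.6 mA.
V_CE = V_CC − I_C·R_C − I_E·R_E = 22 − 10.5×0.47 − 10.6×0.27 = 14.2 V.
V_CE = 14.2 V > 0.2 V confirms active-region operation.

I_C ≈ 10 mA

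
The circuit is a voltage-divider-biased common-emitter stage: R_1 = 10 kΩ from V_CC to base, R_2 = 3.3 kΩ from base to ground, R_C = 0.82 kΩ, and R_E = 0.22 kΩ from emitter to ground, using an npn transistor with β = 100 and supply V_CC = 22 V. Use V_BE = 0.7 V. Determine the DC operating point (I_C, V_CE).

I_C ≈ 19 mA, V_CE ≈ 1.9 V

Thevenize the base divider: V_Th = V_CC·R_2/(R_1+R_2) = 22×3.3/13.3 = 5.46 V, R_Th = R_1‖R_2 = 2.48 kΩ.
Base-emitter loop: V_Th = I_B·R_Th + V_BE + (β+1)I_B·R_E, so I_B = (5.46 − 0.7) / (2.48 + 101×0.22) = 0.193 mA.
I_C = β·I_B = 100×0.193 = 19.3 mA, and I_E = (β+1)I_B = 19.5 mA.
V_CE = V_CC − I_C·R_C − I_E·R_E = 22 − 19.3×0.82 − 19.5×0.22 = 1.92 V.
V_CE = 1.92 V > 0.2 V confirms active-region operation.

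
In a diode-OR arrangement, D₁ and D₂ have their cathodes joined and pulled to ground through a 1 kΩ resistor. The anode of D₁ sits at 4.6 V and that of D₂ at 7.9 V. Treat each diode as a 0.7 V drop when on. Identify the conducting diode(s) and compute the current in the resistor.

Only D₂ conducts; I_R ≈ 7.2 mA

Assume both conduct. Then node N would need to be at both 4.6−0.7 = 3.9 V and 7.9−0.7 = 7.2 V, which is impossible.
Assume only D₂ conducts: V_N = 7.9 − 0.7 = 7.2 V, so I_R = 7.2/1 = 7.2 mA.
Check D₁: its anode-to-cathode voltage is 4.6 − 7.2 = -2.6 V < 0.7 V, so it is off. The assumption is consistent.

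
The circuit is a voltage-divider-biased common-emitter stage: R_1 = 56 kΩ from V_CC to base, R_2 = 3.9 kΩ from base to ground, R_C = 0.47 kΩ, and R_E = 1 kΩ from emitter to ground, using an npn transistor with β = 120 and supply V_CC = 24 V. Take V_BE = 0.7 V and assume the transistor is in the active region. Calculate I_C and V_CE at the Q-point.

I_C ≈ 0.83 mA, V_CE ≈ 23 V

Thevenize the base divider: V_Th = V_CC·R_2/(R_1+R_2) = 24×3.9/59.9 = 1.56 V, R_Th = R_1‖R_2 = 3.65 kΩ.
Base-emitter loop: V_Th = I_B·R_Th + V_BE + (β+1)I_B·R_E, so I_B = (1.56 − 0.7) / (3.65 + 121×1) = 0.00692 mA.
I_C = β·I_B = 120×0.00692 = 0.83 mA, and I_E = (β+1)I_B = 0.837 mA.
V_CE = V_CC − I_C·R_C − I_E·R_E = 24 − 0.83×0.47 − 0.837×1 = 22.8 V.
V_CE = 22.8 V > 0.2 V confirms active-region operation.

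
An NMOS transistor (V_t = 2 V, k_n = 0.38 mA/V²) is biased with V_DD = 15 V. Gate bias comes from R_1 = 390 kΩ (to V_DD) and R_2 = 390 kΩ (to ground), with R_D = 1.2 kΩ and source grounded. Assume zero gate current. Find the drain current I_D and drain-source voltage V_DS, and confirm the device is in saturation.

V_G = V_DD·R_2/(R_1+R_2) = 15×390/780 = 7.5 V. With the source grounded, V_GS = V_G = 7.5 V.
Assume saturation: I_D = (k_n/2)(V_GS − V_t)² = (0.38/2)×(7.5 − 2)² = 0.19×5.5² = 5.75 mA.
V_DS = V_DD − I_D·R_D = 15 − 5.75×1.2 = 8.1 V.
Saturation requires V_DS ≥ V_GS − V_t = 5.5 V; 8.1 ≥ 5.5 ✓.

I_D ≈ 5.7 mA, V_DS ≈ 8.1 V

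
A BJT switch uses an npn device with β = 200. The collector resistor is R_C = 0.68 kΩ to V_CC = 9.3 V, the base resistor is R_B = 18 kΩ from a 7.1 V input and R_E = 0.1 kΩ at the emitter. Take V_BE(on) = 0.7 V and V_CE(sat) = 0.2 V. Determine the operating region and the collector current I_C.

saturation; I_C ≈ 12 mA

Assume active: I_B = (7.1 − 0.7)/(18 + 201×0.1) = 0.168 mA, I_C = β·I_B = 33.6 mA.
Then V_CE = 9.3 − 33.6×0.68 − 33.8×0.1 = -16.9 V < 0.2 V — the active assumption fails.
Re-solve with V_CE = 0.2 V. KCL at the emitter: V_E/R_E = (V_BB−0.7−V_E)/R_B + (V_CC−0.2−V_E)/R_C, giving V_E = 1.19 V.
I_C = (V_CC − 0.2 − V_E)/R_C = (9.1 − 1.19)/0.68 = 11.6 mA.
Check: I_B = (6.4 − 1.19)/18 = 0.289 mA, and β·I_B = 57.9 mA > I_C, confirming saturation.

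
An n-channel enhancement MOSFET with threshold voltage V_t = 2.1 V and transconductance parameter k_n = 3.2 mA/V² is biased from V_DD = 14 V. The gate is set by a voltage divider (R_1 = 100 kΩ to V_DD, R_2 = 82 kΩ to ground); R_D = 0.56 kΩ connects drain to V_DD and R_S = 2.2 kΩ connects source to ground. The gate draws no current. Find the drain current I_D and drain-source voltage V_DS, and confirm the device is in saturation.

V_G = V_DD·R_2/(R_1+R_2) = 14×82/182 = 6.31 V.
Assume saturation: I_D = (k_n/2)(V_GS − V_t)² with V_GS = V_G − I_D·R_S = 6.31 − 2.2·I_D.
Substituting gives 7.74·I_D² − 30.6·I_D + 28.3 = 0, with roots I_D = 1.48 or 2.48 mA.
The root I_D = 2.48 mA gives V_GS = 0.855 V ≤ V_t, so take I_D = 1.48 mA.
Then V_GS = 3.06 V and V_DS = V_DD − I_D(R_D+R_S) = 14 − 1.48×2.76 = 9.93 V.
Saturation requires V_DS ≥ V_GS − V_t = 0.96 V; 9.93 ≥ 0.96 ✓.

I_D ≈ 1.5 mA, V_DS ≈ 9.9 V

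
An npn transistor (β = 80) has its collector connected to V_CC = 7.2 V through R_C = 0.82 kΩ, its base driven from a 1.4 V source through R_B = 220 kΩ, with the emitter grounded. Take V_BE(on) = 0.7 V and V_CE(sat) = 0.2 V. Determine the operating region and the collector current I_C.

Assume active. Base-emitter loop: I_B = (V_BB − V_BE)/R_B = (1.4 − 0.7)/220 = 0.00318 mA.
I_C = β·I_B = 80×0.00318 = 0.255 mA.
V_CE = V_CC − I_C·R_C = 7.2 − 0.255×0.82 = 6.99 V > V_CE(sat), so the active-region assumption holds.

active; I_C ≈ 0.25 mA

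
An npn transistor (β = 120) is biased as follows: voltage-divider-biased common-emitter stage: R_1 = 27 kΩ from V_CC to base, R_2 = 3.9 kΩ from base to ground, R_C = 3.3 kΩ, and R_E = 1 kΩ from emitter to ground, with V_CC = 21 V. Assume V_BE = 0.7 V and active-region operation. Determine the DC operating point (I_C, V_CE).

I_C ≈ 1.9 mA, V_CE ≈ 13 V

Thevenize the base divider: V_Th = V_CC·R_2/(R_1+R_2) = 21×3.9/30.9 = 2.65 V, R_Th = R_1‖R_2 = 3.41 kΩ.
Base-emitter loop: V_Th = I_B·R_Th + V_BE + (β+1)I_B·R_E, so I_B = (2.65 − 0.7) / (3.41 + 121×1) = 0.0157 mA.
I_C = β·I_B = 120×0.0157 = 1.88 mA, and I_E = (β+1)I_B = 1.9 mA.
V_CE = V_CC − I_C·R_C − I_E·R_E = 21 − 1.88×3.3 − 1.9×1 = 12.9 V.
V_CE = 12.9 V > 0.2 V confirms active-region operation.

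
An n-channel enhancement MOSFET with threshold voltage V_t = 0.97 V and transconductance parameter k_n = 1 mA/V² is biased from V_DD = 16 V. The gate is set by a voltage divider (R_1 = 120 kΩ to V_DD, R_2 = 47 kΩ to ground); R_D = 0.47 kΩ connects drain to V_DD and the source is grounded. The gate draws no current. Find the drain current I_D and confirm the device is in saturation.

V_G = V_DD·R_2/(R_1+R_2) = 16×47/167 = 4.5 V. With the source grounded, V_GS = V_G = 4.5 V.
Assume saturation: I_D = (k_n/2)(V_GS − V_t)² = (1/2)×(4.5 − 0.97)² = 0.5×3.53² = 6.24 mA.
V_DS = V_DD − I_D·R_D = 16 − 6.24×0.47 = 13.1 V.
Saturation requires V_DS ≥ V_GS − V_t = 3.53 V; 13.1 ≥ 3.53 ✓.

I_D ≈ 6.2 mA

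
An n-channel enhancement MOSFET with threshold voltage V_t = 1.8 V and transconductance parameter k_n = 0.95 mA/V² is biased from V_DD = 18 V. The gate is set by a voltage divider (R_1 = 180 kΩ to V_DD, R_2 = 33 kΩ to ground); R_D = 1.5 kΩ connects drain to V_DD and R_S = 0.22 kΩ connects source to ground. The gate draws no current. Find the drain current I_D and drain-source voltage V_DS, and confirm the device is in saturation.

V_G = V_DD·R_2/(R_1+R_2) = 18×33/213 = 2.79 V.
Assume saturation: I_D = (k_n/2)(V_GS − V_t)² with V_GS = V_G − I_D·R_S = 2.79 − 0.22·I_D.
Substituting gives 0.023·I_D² − 1.21·I_D + 0.464 = 0, with roots I_D = 0.388 or 52.1 mA.
The root I_D = 52.1 mA gives V_GS = -8.67 V ≤ V_t, so take I_D = 0.388 mA.
Then V_GS = 2.7 V and V_DS = V_DD − I_D(R_D+R_S) = 18 − 0.388×1.72 = 17.3 V.
Saturation requires V_DS ≥ V_GS − V_t = 0.903 V; 17.3 ≥ 0.903 ✓.

I_D ≈ 0.39 mA, V_DS ≈ 17 V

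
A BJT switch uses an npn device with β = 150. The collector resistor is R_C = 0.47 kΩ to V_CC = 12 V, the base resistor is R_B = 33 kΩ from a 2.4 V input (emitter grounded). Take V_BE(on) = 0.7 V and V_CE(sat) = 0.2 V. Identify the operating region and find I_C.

Assume active. Base-emitter loop: I_B = (V_BB − V_BE)/R_B = (2.4 − 0.7)/33 = 0.0515 mA.
I_C = β·I_B = 150×0.0515 = 7.73 mA.
V_CE = V_CC − I_C·R_C = 12 − 7.73×0.47 = 8.37 V > V_CE(sat), so the active-region assumption holds.

active; I_C ≈ 7.7 mA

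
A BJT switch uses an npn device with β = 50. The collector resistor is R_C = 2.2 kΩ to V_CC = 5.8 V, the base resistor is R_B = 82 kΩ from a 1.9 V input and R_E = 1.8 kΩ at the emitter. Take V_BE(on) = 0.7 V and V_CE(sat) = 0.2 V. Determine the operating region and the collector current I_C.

Assume active. Base-emitter loop: I_B = (V_BB − V_BE)/(R_B + (β+1)R_E) = (1.9 − 0.7)/(82 + 51×1.8) = 0.0069 mA.
I_C = β·I_B = 50×0.0069 = 0.345 mA.
V_CE = V_CC − I_C·R_C − I_E·R_E = 5.8 − 0.345×2.2 − 0.352×1.8 = 4.41 V > V_CE(sat), so the active-region assumption holds.

active; I_C ≈ 0.35 mA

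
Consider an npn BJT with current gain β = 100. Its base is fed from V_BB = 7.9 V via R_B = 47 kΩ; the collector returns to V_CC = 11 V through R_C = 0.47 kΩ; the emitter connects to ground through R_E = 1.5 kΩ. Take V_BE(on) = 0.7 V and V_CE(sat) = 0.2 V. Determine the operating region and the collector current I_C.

active; I_C ≈ 3.6 mA

Assume active. Base-emitter loop: I_B = (V_BB − V_BE)/(R_B + (β+1)R_E) = (7.9 − 0.7)/(47 + 101×1.5) = 0.0363 mA.
I_C = β·I_B = 100×0.0363 = 3.63 mA.
V_CE = V_CC − I_C·R_C − I_E·R_E = 11 − 3.63×0.47 − 3.66×1.5 = 3.8 V > V_CE(sat), so the active-region assumption holds.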